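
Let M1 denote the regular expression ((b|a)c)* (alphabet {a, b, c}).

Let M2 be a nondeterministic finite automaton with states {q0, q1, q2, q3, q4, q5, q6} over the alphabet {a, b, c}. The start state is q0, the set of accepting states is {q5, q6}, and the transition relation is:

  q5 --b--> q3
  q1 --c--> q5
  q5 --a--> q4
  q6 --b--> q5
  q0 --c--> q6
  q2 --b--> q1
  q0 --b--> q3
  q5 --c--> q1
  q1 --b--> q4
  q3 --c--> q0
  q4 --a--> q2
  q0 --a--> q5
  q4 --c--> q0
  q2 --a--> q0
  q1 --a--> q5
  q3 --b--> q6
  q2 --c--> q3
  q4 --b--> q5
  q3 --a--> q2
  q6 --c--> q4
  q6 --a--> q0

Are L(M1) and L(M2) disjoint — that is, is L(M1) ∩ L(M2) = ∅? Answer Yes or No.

Converting the expression M1 to a DFA (subset construction, then merging equivalent states) gives the minimal DFA with states {r0, r1, r2}, start state r0, accepting states {r0} and transitions r0: a→r1, b→r1, c→r2; r1: a→r2, b→r2, c→r0; r2: a→r2, b→r2, c→r2.
Exploring the product automaton M1 × M2 from the start pair (r0, q0), following both machines on each input symbol, reaches 12 state pairs: (r0, q0), (r1, q5), (r1, q3), (r2, q6), (r2, q4), (r2, q3), (r0, q1), (r2, q2), (r2, q0), (r2, q5), (r1, q4), (r2, q1).
M1 accepts in {r0} and M2 accepts in {q5, q6}; no reachable pair has both components accepting, so no string drives both machines to acceptance simultaneously and L(M1) ∩ L(M2) = ∅.
So no string is accepted by both, and the intersection is empty.

Yes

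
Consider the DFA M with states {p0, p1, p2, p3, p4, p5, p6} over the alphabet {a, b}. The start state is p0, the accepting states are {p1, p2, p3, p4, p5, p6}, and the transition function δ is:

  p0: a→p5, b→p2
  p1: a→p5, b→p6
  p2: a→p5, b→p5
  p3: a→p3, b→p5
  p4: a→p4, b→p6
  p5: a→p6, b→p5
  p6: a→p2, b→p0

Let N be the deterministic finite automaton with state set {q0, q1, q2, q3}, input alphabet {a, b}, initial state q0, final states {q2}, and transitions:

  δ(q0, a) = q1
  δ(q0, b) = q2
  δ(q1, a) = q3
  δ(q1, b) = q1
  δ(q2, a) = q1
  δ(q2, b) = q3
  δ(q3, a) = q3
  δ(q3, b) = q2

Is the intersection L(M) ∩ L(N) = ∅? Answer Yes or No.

The string b is accepted by both M and N.
Hence L(M) ∩ L(N) ≠ ∅.

No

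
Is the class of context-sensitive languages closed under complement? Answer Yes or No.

Yes

The context-sensitive languages are exactly NSPACE(n), and by the Immerman–Szelepcsényi theorem nondeterministic space classes (from log n up) are closed under complement.
So the context-sensitive languages are closed under complement.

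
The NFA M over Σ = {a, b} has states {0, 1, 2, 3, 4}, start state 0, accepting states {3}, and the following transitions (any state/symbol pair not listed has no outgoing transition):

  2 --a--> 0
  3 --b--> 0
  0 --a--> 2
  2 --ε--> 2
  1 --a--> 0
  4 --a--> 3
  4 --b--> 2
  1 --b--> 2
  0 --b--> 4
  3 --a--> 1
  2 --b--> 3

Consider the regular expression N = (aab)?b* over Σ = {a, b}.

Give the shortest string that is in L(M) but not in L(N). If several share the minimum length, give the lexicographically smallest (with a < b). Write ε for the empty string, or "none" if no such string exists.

The string ab is accepted by M but not by N.
No shorter string lies in the difference, and ab is the lexicographically first length-2 string in L(M) \ L(N).

ab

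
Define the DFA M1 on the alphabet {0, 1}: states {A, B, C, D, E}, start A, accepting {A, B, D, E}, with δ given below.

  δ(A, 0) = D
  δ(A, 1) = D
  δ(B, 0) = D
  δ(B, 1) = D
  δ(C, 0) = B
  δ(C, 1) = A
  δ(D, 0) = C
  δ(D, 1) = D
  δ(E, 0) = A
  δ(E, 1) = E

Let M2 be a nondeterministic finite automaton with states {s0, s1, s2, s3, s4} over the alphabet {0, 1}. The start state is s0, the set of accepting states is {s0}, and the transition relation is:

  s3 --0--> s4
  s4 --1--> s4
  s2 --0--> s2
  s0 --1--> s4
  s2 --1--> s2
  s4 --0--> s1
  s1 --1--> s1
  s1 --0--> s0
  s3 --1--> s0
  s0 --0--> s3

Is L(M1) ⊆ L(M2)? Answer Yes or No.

The string 0 is in L(M1) but not in L(M2).
So L(M1) ⊄ L(M2).

No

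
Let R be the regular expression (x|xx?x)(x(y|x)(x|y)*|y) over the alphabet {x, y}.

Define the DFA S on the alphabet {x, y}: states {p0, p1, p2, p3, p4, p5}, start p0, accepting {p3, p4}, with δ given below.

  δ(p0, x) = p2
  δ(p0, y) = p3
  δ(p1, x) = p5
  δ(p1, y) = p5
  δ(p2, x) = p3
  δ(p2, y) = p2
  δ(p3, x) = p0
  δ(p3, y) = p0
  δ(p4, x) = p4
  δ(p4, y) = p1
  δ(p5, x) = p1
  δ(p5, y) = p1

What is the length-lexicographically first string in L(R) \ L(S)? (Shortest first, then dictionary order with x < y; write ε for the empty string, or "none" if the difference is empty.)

The string xy is accepted by R but not by S.
No shorter string lies in the difference, and xy is the lexicographically first length-2 string in L(R) \ L(S).

xy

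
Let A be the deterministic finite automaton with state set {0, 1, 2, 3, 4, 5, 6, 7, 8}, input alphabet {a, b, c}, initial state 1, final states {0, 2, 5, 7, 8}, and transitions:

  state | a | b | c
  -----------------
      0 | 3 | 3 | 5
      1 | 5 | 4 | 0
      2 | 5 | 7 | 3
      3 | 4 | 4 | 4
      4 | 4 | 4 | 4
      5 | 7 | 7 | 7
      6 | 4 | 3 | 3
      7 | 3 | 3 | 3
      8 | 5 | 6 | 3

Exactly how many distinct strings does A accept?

The useful subgraph on states {0, 1, 5, 7} is acyclic, so L(A) is finite; the longest accepting path visits 4 useful states, giving maximum string length 3.
Counting accepting paths from 1 by length: 2 of length 1, 4 of length 2, 3 of length 3. Total 9.

9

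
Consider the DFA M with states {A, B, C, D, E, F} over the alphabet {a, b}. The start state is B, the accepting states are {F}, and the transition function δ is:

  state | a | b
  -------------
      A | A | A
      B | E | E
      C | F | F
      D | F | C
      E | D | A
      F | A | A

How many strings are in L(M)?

6

The useful subgraph on states {B, C, D, E, F} is acyclic, so L(M) is finite; the longest accepting path visits 5 useful states, giving maximum string length 4.
Counting accepting paths from B by length: 2 of length 3, 4 of length 4. Total 6.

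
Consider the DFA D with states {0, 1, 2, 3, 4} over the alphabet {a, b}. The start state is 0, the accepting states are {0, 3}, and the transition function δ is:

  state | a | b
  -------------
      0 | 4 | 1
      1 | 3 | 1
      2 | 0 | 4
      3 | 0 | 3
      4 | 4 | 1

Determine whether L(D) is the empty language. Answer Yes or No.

No

The empty string ε is accepted: the run 0 ends in the accepting state 0.
Since at least one string is accepted, L(D) is not empty.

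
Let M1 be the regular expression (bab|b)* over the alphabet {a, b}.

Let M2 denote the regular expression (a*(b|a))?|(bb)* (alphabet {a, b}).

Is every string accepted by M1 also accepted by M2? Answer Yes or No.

No

The string bab is in L(M1) but not in L(M2).
So L(M1) ⊄ L(M2).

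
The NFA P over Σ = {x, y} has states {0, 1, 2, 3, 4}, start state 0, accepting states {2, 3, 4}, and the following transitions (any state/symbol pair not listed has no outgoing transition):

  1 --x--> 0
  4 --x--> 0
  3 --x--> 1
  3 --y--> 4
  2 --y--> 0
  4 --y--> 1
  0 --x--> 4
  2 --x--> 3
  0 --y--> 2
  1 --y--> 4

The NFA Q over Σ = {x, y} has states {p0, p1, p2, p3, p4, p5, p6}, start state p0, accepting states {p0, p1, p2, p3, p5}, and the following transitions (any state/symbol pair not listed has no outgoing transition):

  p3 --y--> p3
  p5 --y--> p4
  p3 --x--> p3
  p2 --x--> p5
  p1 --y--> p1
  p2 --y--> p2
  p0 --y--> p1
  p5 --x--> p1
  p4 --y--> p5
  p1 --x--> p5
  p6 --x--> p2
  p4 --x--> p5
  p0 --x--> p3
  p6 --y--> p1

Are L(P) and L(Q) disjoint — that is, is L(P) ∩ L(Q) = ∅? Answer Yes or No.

No

The string x is accepted by both P and Q.
Hence L(P) ∩ L(Q) ≠ ∅.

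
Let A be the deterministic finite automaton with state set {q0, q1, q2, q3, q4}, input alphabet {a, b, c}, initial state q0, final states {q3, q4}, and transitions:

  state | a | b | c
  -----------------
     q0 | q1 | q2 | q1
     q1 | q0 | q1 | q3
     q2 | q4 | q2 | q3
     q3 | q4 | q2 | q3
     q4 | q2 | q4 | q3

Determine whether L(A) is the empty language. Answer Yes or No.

The string ac is accepted: the run q0 → q1 → q3 ends in the accepting state q3.
Since at least one string is accepted, L(A) is not empty.

No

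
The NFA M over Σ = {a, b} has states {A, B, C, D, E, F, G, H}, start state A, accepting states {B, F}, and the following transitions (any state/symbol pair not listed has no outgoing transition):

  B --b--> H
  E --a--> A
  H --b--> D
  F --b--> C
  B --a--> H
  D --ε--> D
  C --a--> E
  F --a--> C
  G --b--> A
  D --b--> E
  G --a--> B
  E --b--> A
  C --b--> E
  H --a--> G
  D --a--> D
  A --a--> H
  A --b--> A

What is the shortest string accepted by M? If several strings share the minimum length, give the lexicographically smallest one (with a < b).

aaa

A breadth-first search from A reaches an accepting state first via the path A → H → G → B on input aaa.
No string of length < 3 is accepted (BFS exhausts all shorter strings without reaching an accepting state), and aaa is the lexicographically least accepting string of length 3.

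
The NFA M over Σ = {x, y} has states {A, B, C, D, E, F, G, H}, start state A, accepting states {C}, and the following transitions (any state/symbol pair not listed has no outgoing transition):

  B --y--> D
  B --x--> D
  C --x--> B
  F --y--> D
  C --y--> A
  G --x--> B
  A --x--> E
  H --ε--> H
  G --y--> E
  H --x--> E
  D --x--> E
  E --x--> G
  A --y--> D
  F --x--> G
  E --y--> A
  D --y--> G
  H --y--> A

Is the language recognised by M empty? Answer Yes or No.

The states reachable from the start state are {A, B, D, E, G}.
None of the accepting states {C} is reachable, so no string is accepted and L(M) = ∅.

Yes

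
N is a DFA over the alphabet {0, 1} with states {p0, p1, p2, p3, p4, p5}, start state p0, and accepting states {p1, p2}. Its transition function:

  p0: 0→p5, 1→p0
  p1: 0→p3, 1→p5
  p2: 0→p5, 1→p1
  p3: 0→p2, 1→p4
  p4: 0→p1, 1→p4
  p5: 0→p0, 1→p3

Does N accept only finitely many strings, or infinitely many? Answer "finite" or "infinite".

State p0 is reachable from the start and can reach an accepting state, and it lies on the cycle p0 → p0.
Traversing that cycle any number of times yields accepted strings of unbounded length, so the language is infinite.

infinite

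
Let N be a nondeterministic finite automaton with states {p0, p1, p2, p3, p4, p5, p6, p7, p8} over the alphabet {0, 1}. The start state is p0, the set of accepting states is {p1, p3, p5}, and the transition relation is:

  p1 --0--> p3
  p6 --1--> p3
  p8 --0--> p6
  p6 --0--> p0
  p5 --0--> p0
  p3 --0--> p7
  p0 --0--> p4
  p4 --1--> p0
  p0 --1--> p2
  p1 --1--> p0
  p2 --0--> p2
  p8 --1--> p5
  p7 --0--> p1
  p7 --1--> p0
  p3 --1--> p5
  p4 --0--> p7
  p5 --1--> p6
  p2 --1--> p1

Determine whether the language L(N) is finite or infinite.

State p0 is reachable from the start and can reach an accepting state, and it lies on the cycle p0 → p2 → p1 → p0.
Traversing that cycle any number of times yields accepted strings of unbounded length, so the language is infinite.

infinite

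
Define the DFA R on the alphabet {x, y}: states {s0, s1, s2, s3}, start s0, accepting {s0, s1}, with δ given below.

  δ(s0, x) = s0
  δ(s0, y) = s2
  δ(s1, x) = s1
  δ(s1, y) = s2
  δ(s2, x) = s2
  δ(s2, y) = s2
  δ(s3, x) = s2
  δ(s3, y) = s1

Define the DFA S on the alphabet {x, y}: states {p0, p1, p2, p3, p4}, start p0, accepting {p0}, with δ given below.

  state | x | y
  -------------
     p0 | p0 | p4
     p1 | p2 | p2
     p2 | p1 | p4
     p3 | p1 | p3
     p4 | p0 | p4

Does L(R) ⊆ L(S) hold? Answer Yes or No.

Exploring the product automaton R × S from the start pair (s0, p0), following both machines on each input symbol, reaches 3 state pairs: (s0, p0), (s2, p4), (s2, p0).
R accepts in {s0, s1} and S accepts in {p0}. The reachable pairs whose R-component is accepting are (s0, p0); in each of them the S-component is accepting too, so the product for L(R) \ L(S) (R-component accepting, S-component rejecting) has no reachable accepting pair and the difference is empty.
Hence every string in L(R) is also in L(S).

Yes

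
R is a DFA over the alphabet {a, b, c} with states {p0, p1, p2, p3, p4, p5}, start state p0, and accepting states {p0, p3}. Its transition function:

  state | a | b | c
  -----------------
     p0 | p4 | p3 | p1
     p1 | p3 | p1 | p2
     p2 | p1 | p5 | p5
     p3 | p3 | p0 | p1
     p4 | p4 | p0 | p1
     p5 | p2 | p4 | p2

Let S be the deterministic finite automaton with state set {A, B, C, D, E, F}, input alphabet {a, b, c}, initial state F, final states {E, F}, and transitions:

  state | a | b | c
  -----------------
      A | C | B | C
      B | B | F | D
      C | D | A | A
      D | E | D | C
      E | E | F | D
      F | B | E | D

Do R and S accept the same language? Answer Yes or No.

Exploring the product automaton R × S from the start pair (p0, F), following both machines on each input symbol, reaches 6 state pairs: (p0, F), (p4, B), (p3, E), (p1, D), (p2, C), (p5, A).
R accepts in {p0, p3} and S accepts in {E, F}. In every reachable pair the two components are either both accepting — (p0, F), (p3, E) — or both non-accepting, so no string is accepted by exactly one of the machines: L(R) \ L(S) and L(S) \ L(R) are both empty.
Hence every string is accepted by R iff it is accepted by S, and the two languages coincide.

Yes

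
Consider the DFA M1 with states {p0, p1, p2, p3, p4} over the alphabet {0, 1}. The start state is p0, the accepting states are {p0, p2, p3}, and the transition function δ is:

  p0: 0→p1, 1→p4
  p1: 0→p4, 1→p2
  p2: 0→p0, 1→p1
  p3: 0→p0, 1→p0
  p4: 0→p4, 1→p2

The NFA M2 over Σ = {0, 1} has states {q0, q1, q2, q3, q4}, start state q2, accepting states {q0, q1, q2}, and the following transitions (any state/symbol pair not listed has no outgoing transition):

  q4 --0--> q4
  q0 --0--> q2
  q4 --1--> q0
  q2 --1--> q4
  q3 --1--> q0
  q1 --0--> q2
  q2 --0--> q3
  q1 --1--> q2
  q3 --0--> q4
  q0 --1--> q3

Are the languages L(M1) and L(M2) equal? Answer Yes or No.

Yes

Exploring the product automaton M1 × M2 from the start pair (p0, q2), following both machines on each input symbol, reaches 4 state pairs: (p0, q2), (p1, q3), (p4, q4), (p2, q0).
M1 accepts in {p0, p2, p3} and M2 accepts in {q0, q1, q2}. In every reachable pair the two components are either both accepting — (p0, q2), (p2, q0) — or both non-accepting, so no string is accepted by exactly one of the machines: L(M1) \ L(M2) and L(M2) \ L(M1) are both empty.
Hence every string is accepted by M1 iff it is accepted by M2, and the two languages coincide.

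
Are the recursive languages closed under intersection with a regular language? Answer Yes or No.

A regular language is decidable (simulate its DFA), so run that check and the decider for L and accept iff both accept; everything halts.
So the recursive languages are closed under intersection with a regular language.

Yes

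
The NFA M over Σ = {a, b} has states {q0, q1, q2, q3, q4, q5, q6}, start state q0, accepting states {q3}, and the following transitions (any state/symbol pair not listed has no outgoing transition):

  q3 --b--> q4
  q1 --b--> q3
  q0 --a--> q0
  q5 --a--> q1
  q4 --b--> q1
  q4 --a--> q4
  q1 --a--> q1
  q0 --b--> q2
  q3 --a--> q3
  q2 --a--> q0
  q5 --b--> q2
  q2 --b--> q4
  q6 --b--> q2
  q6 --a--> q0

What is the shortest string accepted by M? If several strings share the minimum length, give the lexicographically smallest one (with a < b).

bbbb

A breadth-first search from q0 reaches an accepting state first via the path q0 → q2 → q4 → q1 → q3 on input bbbb.
No string of length < 4 is accepted (BFS exhausts all shorter strings without reaching an accepting state), and bbbb is the lexicographically least accepting string of length 4.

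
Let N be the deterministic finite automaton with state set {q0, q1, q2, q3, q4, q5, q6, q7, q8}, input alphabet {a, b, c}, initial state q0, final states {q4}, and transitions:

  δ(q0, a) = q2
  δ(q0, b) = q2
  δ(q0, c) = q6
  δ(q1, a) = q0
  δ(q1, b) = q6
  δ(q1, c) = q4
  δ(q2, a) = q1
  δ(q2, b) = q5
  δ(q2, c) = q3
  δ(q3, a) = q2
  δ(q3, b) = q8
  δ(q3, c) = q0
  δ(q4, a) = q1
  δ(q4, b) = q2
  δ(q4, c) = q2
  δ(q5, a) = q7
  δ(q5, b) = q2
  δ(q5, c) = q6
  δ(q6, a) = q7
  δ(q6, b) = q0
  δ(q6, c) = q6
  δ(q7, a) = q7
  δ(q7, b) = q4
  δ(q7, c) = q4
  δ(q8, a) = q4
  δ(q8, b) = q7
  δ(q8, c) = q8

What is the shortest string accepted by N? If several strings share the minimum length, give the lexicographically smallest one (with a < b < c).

A breadth-first search from q0 reaches an accepting state first via the path q0 → q2 → q1 → q4 on input aac.
No string of length < 3 is accepted (BFS exhausts all shorter strings without reaching an accepting state), and aac is the lexicographically least accepting string of length 3.

aac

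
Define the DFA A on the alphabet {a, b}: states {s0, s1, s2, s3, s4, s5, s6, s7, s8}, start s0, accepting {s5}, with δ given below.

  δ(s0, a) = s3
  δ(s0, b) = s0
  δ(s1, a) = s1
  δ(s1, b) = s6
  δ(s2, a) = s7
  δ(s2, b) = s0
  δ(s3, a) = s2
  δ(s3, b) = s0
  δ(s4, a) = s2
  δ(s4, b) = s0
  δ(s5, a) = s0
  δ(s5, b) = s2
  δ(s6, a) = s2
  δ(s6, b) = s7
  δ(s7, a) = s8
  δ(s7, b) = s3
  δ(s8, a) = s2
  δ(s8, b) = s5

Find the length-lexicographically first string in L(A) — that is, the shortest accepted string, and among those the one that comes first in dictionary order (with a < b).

aaaab

A breadth-first search from s0 reaches an accepting state first via the path s0 → s3 → s2 → s7 → s8 → s5 on input aaaab.
No string of length < 5 is accepted (BFS exhausts all shorter strings without reaching an accepting state), and aaaab is the lexicographically least accepting string of length 5.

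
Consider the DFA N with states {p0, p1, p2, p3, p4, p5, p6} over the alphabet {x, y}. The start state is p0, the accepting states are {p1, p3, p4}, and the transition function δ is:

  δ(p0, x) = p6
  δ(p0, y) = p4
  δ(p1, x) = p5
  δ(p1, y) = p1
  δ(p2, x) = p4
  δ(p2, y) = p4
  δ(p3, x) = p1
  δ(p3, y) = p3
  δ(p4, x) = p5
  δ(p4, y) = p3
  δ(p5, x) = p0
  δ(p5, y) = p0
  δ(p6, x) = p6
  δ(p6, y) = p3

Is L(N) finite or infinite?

infinite

State p1 is reachable from the start and can reach an accepting state, and it lies on the cycle p1 → p1.
Traversing that cycle any number of times yields accepted strings of unbounded length, so the language is infinite.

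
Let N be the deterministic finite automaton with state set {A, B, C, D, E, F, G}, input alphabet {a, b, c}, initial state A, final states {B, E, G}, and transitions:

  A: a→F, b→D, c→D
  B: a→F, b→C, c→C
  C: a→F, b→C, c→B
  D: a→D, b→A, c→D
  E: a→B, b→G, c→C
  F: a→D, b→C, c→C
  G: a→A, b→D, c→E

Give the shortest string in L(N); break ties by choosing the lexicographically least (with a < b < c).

A breadth-first search from A reaches an accepting state first via the path A → F → C → B on input abc.
No string of length < 3 is accepted (BFS exhausts all shorter strings without reaching an accepting state), and abc is the lexicographically least accepting string of length 3.

abc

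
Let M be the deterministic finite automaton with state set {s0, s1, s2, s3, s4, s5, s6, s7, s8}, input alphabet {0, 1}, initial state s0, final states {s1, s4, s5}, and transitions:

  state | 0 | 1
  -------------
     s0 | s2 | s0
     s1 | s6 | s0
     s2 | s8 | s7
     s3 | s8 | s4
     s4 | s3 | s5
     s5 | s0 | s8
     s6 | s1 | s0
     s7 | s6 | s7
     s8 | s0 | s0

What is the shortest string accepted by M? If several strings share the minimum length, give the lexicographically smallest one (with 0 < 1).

A breadth-first search from s0 reaches an accepting state first via the path s0 → s2 → s7 → s6 → s1 on input 0100.
No string of length < 4 is accepted (BFS exhausts all shorter strings without reaching an accepting state), and 0100 is the lexicographically least accepting string of length 4.

0100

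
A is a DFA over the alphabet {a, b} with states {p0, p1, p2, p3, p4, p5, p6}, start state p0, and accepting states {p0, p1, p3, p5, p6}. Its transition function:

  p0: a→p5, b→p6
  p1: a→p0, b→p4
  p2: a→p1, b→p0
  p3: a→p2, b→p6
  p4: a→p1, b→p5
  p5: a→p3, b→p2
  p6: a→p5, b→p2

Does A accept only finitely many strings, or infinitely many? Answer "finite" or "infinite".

State p0 is reachable from the start and can reach an accepting state, and it lies on the cycle p0 → p5 → p2 → p0.
Traversing that cycle any number of times yields accepted strings of unbounded length, so the language is infinite.

infinite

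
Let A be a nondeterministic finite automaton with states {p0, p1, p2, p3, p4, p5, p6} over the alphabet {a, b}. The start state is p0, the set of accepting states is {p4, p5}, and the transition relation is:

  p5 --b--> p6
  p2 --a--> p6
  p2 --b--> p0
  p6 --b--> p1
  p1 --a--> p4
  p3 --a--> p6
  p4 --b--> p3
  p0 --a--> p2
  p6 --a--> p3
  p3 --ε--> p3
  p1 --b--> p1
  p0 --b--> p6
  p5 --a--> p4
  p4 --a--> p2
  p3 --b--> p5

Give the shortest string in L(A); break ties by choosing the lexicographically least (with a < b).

A breadth-first search from p0 reaches an accepting state first via the path p0 → p6 → p3 → p5 on input bab.
No string of length < 3 is accepted (BFS exhausts all shorter strings without reaching an accepting state), and bab is the lexicographically least accepting string of length 3.

bab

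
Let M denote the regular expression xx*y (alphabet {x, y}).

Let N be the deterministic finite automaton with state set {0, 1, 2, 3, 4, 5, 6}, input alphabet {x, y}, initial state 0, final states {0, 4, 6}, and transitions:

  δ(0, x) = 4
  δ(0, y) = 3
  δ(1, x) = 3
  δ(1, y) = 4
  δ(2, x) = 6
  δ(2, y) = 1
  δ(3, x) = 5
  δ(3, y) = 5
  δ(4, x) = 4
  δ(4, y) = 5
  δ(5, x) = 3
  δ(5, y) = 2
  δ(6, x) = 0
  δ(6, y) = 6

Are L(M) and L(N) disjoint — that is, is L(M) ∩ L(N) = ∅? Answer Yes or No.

Converting the expression M to a DFA (subset construction, then merging equivalent states) gives the minimal DFA with states {m0, m1, m2, m3}, start state m0, accepting states {m3} and transitions m0: x→m1, y→m2; m1: x→m1, y→m3; m2: x→m2, y→m2; m3: x→m2, y→m2.
Exploring the product automaton M × N from the start pair (m0, 0), following both machines on each input symbol, reaches 10 state pairs: (m0, 0), (m1, 4), (m2, 3), (m3, 5), (m2, 5), (m2, 2), (m2, 6), (m2, 1), (m2, 0), (m2, 4).
M accepts in {m3} and N accepts in {0, 4, 6}; no reachable pair has both components accepting, so no string drives both machines to acceptance simultaneously and L(M) ∩ L(N) = ∅.
So no string is accepted by both, and the intersection is empty.

Yes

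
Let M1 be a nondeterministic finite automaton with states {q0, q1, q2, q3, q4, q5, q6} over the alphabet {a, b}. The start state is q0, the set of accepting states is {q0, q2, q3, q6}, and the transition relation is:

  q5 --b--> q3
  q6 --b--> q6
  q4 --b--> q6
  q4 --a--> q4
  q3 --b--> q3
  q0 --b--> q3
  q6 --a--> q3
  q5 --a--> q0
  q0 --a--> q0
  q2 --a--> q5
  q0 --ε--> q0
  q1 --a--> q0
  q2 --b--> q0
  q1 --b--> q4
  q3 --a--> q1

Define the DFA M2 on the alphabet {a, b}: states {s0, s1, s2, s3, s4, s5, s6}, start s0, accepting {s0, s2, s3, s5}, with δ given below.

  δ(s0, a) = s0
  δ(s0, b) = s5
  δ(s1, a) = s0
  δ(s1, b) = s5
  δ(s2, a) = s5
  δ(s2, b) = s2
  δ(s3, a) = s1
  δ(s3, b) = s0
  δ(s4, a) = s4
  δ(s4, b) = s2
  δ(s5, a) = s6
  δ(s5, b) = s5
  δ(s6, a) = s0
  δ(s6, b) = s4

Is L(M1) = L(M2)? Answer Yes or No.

Exploring the product automaton M1 × M2 from the start pair (q0, s0), following both machines on each input symbol, reaches 5 state pairs: (q0, s0), (q3, s5), (q1, s6), (q4, s4), (q6, s2).
M1 accepts in {q0, q2, q3, q6} and M2 accepts in {s0, s2, s3, s5}. In every reachable pair the two components are either both accepting — (q0, s0), (q3, s5), (q6, s2) — or both non-accepting, so no string is accepted by exactly one of the machines: L(M1) \ L(M2) and L(M2) \ L(M1) are both empty.
Hence every string is accepted by M1 iff it is accepted by M2, and the two languages coincide.

Yes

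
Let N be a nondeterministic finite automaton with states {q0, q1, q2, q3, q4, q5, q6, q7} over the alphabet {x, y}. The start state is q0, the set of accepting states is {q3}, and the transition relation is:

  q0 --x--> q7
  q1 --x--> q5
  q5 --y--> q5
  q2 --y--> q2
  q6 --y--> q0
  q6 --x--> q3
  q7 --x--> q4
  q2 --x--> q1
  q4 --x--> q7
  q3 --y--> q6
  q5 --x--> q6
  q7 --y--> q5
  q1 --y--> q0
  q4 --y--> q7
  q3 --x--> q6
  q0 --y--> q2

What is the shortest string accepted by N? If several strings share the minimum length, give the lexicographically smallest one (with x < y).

A breadth-first search from q0 reaches an accepting state first via the path q0 → q7 → q5 → q6 → q3 on input xyxx.
No string of length < 4 is accepted (BFS exhausts all shorter strings without reaching an accepting state), and xyxx is the lexicographically least accepting string of length 4.

xyxx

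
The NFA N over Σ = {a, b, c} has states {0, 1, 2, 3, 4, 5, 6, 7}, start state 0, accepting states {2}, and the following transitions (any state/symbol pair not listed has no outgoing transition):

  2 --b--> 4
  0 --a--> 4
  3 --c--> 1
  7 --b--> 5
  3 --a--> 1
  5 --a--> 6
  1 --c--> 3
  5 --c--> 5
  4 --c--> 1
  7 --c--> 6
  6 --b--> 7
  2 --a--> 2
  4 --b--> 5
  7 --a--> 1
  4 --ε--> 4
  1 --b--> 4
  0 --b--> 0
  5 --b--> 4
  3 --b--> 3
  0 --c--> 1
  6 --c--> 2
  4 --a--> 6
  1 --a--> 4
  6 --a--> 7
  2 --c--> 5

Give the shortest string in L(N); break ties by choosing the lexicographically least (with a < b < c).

aac

A breadth-first search from 0 reaches an accepting state first via the path 0 → 4 → 6 → 2 on input aac.
No string of length < 3 is accepted (BFS exhausts all shorter strings without reaching an accepting state), and aac is the lexicographically least accepting string of length 3.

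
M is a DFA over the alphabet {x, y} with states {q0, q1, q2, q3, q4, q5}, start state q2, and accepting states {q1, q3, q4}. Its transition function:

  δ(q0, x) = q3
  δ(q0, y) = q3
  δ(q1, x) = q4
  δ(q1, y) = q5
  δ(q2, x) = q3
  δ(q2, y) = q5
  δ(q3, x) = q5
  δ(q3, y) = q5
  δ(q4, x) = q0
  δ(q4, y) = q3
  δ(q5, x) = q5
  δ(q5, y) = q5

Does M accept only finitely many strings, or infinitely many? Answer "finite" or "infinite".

The useful states (reachable from q2 and able to reach an accepting state) are {q2, q3}.
Restricted to these states the transition graph has no cycle, so every accepting path has bounded length and L is finite.

finite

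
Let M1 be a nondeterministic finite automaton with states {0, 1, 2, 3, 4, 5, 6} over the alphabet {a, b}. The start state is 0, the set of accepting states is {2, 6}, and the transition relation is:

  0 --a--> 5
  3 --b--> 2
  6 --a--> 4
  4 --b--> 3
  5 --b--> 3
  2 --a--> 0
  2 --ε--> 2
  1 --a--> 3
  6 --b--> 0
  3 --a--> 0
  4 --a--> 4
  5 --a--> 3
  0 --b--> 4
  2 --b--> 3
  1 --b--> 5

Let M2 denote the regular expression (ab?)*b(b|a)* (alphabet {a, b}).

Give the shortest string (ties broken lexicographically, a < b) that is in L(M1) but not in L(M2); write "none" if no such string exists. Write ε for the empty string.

Converting the expression M2 to a DFA (subset construction, then merging equivalent states) gives the minimal DFA with states {r0, r1}, start state r0, accepting states {r1} and transitions r0: a→r0, b→r1; r1: a→r1, b→r1.
Exploring the product automaton M1 × M2 from the start pair (0, r0), following both machines on each input symbol, reaches 8 state pairs: (0, r0), (5, r0), (4, r1), (3, r0), (3, r1), (2, r1), (0, r1), (5, r1).
M1 accepts in {2, 6} and M2 accepts in {r1}. The reachable pairs whose M1-component is accepting are (2, r1); in each of them the M2-component is accepting too, so the product for L(M1) \ L(M2) (M1-component accepting, M2-component rejecting) has no reachable accepting pair and the difference is empty.
So every string accepted by M1 is also accepted by M2: L(M1) \ L(M2) = ∅ and there is no such string.

none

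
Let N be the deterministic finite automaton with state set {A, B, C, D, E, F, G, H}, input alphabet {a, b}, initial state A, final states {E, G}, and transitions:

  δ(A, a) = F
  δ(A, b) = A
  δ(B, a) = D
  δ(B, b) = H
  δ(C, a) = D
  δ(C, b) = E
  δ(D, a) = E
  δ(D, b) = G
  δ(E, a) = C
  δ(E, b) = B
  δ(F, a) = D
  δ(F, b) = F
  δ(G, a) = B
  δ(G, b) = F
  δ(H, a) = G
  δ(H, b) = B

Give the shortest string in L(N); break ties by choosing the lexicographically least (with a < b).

A breadth-first search from A reaches an accepting state first via the path A → F → D → E on input aaa.
No string of length < 3 is accepted (BFS exhausts all shorter strings without reaching an accepting state), and aaa is the lexicographically least accepting string of length 3.

aaa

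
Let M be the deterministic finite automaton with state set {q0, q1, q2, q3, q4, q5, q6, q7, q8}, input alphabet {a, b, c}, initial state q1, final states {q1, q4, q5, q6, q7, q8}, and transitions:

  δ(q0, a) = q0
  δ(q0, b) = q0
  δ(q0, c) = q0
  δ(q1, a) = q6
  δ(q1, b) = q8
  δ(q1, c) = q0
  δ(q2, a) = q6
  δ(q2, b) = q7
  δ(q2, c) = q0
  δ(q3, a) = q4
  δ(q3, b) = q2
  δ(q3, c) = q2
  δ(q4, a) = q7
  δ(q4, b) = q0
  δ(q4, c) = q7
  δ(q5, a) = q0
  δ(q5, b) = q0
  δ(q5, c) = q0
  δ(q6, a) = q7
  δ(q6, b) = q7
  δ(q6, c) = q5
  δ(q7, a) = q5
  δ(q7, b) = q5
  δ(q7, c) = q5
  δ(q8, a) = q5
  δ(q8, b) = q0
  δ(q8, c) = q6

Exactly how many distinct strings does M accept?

23

The useful subgraph on states {q1, q5, q6, q7, q8} is acyclic, so L(M) is finite; the longest accepting path visits 5 useful states, giving maximum string length 4.
Counting accepting paths from q1 by length: 1 of length 0, 2 of length 1, 5 of length 2, 9 of length 3, 6 of length 4. Total 23.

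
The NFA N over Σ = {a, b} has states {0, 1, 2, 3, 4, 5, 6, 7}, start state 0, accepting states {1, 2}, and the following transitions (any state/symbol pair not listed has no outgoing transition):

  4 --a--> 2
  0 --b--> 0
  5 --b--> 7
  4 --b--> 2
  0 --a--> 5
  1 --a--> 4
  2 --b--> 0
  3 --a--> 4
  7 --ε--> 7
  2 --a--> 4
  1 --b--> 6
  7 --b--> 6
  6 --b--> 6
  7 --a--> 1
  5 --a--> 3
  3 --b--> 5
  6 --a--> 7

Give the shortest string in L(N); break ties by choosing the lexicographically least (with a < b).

A breadth-first search from 0 reaches an accepting state first via the path 0 → 5 → 7 → 1 on input aba.
No string of length < 3 is accepted (BFS exhausts all shorter strings without reaching an accepting state), and aba is the lexicographically least accepting string of length 3.

aba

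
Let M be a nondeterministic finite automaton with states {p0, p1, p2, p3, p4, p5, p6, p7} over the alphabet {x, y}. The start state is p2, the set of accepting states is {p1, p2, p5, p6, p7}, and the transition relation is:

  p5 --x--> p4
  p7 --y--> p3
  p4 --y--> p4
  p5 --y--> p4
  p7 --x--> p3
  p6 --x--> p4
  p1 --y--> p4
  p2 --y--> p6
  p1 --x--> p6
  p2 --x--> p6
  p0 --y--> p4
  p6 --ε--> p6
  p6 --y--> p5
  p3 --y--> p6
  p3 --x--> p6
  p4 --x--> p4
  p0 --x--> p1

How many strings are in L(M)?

5

The useful subgraph on states {p2, p5, p6} is acyclic, so L(M) is finite; the longest accepting path visits 3 useful states, giving maximum string length 2.
Counting accepting paths from p2 by length: 1 of length 0, 2 of length 1, 2 of length 2. Total 5.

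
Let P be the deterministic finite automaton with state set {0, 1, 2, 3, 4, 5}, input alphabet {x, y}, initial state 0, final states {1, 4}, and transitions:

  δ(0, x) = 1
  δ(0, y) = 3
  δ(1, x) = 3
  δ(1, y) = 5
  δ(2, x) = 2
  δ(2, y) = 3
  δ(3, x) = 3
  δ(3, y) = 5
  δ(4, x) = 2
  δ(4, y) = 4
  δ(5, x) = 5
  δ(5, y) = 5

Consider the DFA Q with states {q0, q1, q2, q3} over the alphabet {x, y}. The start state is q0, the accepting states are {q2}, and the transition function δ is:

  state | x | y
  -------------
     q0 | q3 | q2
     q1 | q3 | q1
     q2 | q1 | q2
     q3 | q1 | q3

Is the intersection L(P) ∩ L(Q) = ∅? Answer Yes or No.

Exploring the product automaton P × Q from the start pair (0, q0), following both machines on each input symbol, reaches 8 state pairs: (0, q0), (1, q3), (3, q2), (3, q1), (5, q3), (5, q2), (3, q3), (5, q1).
P accepts in {1, 4} and Q accepts in {q2}; no reachable pair has both components accepting, so no string drives both machines to acceptance simultaneously and L(P) ∩ L(Q) = ∅.
So no string is accepted by both, and the intersection is empty.

Yes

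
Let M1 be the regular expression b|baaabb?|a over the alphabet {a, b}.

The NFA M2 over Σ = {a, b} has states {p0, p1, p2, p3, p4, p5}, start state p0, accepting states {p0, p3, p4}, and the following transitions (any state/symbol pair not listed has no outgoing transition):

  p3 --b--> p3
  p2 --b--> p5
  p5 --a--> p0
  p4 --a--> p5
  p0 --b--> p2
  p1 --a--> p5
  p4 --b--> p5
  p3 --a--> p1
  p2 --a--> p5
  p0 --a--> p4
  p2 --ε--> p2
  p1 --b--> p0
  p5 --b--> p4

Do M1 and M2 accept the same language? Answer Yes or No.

The string b is accepted by M1 but rejected by M2.
So L(M1) ≠ L(M2).

No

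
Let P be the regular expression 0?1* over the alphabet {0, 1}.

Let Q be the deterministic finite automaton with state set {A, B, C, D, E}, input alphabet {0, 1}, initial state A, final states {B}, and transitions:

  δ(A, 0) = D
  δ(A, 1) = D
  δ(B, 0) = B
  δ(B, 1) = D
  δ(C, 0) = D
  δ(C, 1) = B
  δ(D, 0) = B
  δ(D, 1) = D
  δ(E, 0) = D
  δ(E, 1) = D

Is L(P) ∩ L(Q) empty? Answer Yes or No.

Yes

Converting the expression P to a DFA (subset construction, then merging equivalent states) gives the minimal DFA with states {p0, p1, p2}, start state p0, accepting states {p0, p1} and transitions p0: 0→p1, 1→p1; p1: 0→p2, 1→p1; p2: 0→p2, 1→p2.
Exploring the product automaton P × Q from the start pair (p0, A), following both machines on each input symbol, reaches 4 state pairs: (p0, A), (p1, D), (p2, B), (p2, D).
P accepts in {p0, p1} and Q accepts in {B}; no reachable pair has both components accepting, so no string drives both machines to acceptance simultaneously and L(P) ∩ L(Q) = ∅.
So no string is accepted by both, and the intersection is empty.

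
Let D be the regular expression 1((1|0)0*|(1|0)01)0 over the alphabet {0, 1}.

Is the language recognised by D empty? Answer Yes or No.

The string 100 matches the expression, so it belongs to L(D).
Since L(D) contains at least one string, it is not empty.

No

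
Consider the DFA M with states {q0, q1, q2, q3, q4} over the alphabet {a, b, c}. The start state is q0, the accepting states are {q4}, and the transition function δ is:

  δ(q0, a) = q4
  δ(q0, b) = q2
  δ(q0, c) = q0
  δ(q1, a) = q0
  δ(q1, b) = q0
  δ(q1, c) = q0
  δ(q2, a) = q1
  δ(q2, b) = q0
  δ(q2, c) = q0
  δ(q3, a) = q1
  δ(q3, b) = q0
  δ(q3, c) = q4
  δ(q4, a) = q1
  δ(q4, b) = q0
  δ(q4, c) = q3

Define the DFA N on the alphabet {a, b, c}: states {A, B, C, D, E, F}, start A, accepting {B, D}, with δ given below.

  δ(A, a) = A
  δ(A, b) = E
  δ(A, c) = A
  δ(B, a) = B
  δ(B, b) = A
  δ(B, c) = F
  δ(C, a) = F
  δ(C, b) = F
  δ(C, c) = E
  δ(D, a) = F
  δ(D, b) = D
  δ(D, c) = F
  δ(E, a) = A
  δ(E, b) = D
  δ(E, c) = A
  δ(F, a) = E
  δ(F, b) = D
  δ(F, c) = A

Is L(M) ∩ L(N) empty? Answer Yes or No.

Yes

Exploring the product automaton M × N from the start pair (q0, A), following both machines on each input symbol, reaches 13 state pairs: (q0, A), (q4, A), (q2, E), (q1, A), (q0, E), (q3, A), (q0, D), (q2, D), (q4, F), (q0, F), (q1, F), (q1, E), (q4, E).
M accepts in {q4} and N accepts in {B, D}; no reachable pair has both components accepting, so no string drives both machines to acceptance simultaneously and L(M) ∩ L(N) = ∅.
So no string is accepted by both, and the intersection is empty.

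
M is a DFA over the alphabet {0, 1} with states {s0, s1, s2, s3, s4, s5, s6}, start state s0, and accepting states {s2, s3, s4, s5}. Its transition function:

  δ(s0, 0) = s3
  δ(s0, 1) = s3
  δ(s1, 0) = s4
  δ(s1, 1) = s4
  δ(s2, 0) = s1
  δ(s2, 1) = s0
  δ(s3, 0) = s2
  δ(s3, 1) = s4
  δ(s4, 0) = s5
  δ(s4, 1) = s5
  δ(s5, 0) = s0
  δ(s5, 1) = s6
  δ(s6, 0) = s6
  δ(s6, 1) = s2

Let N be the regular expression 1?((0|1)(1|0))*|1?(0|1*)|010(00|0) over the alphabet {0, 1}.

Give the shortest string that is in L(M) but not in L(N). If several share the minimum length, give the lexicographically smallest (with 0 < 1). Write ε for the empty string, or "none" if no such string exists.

The string 010 is accepted by M but not by N.
No shorter string lies in the difference, and 010 is the lexicographically first length-3 string in L(M) \ L(N).

010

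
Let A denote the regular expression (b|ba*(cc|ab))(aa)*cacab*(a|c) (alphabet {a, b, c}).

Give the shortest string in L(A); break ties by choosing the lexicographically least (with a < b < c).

By inspection of the expression, no string of length less than 6 matches, and bcacaa is the lexicographically first match of length 6.

bcacaa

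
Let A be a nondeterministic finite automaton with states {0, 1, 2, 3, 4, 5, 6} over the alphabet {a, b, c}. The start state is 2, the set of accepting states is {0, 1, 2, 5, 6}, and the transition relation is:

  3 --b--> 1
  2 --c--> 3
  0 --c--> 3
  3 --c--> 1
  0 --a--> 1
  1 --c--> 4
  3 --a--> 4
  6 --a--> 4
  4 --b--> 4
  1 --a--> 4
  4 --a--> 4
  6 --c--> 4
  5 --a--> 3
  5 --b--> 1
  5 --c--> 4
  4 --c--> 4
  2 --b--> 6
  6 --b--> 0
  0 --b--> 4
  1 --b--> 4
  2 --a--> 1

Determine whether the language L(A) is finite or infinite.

finite

The useful states (reachable from 2 and able to reach an accepting state) are {0, 1, 2, 3, 6}.
Restricted to these states the transition graph has no cycle, so every accepting path has bounded length and L is finite.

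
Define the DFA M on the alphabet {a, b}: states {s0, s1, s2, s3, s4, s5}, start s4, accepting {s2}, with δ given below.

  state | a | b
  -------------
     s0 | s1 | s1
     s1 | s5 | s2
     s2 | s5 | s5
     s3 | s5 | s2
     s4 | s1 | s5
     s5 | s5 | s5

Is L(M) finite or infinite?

finite

The useful states (reachable from s4 and able to reach an accepting state) are {s1, s2, s4}.
Restricted to these states the transition graph has no cycle, so every accepting path has bounded length and L is finite.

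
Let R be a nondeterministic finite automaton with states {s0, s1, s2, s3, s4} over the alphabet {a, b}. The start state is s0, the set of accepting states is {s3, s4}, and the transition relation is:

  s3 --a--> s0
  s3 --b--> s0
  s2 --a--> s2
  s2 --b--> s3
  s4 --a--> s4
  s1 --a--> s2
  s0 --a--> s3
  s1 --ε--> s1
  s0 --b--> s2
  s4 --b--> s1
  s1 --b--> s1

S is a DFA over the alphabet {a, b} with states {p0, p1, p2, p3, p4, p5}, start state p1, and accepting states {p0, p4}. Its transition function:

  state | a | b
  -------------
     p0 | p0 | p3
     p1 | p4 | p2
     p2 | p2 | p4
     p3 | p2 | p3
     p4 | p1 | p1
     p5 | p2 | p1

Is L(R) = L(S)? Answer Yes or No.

Yes

Exploring the product automaton R × S from the start pair (s0, p1), following both machines on each input symbol, reaches 3 state pairs: (s0, p1), (s3, p4), (s2, p2).
R accepts in {s3, s4} and S accepts in {p0, p4}. In every reachable pair the two components are either both accepting — (s3, p4) — or both non-accepting, so no string is accepted by exactly one of the machines: L(R) \ L(S) and L(S) \ L(R) are both empty.
Hence every string is accepted by R iff it is accepted by S, and the two languages coincide.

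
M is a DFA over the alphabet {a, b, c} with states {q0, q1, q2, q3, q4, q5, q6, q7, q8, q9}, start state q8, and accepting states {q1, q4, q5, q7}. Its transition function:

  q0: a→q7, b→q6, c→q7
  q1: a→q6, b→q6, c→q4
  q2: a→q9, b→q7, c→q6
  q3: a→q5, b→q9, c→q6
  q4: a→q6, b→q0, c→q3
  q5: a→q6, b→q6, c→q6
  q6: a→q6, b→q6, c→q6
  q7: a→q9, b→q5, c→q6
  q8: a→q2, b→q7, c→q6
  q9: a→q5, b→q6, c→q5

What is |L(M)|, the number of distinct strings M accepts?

10

The useful subgraph on states {q2, q5, q7, q8, q9} is acyclic, so L(M) is finite; the longest accepting path visits 5 useful states, giving maximum string length 4.
Counting accepting paths from q8 by length: 1 of length 1, 2 of length 2, 5 of length 3, 2 of length 4. Total 10.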